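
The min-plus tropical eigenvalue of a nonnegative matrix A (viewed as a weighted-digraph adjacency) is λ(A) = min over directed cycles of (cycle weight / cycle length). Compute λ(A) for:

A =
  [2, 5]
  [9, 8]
λ(A) = 2

Enumerate directed cycles and compute their means (weight / length). Sample:
  cycle 0 → 0: weight = 2, length = 1, mean = 2/1 ≈ 2.000
  cycle 1 → 1: weight = 8, length = 1, mean = 8/1 ≈ 8.000
  cycle 0 → 1 → 0: weight = 14, length = 2, mean = 14/2 ≈ 7.000
  cycle 1 → 0 → 1: weight = 14, length = 2, mean = 14/2 ≈ 7.000
Minimum mean = 2.000, attained e.g. along the cycle 0 → 0 with weight 2 and length 1. So λ(A) = 2/1 = 2.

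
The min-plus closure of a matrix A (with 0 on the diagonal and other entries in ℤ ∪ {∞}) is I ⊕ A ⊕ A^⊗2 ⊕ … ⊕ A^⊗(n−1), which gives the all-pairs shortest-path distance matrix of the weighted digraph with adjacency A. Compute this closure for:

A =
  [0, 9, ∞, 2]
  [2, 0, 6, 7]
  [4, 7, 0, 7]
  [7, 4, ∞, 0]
Closure =
  [0, 6, 12, 2]
  [2, 0, 6, 4]
  [4, 7, 0, 6]
  [6, 4, 10, 0]

This is the Floyd-Warshall all-pairs shortest-path computation. For each intermediate vertex k = 0, 1, …, 3, update dist[i][j] ← min(dist[i][j], dist[i][k] + dist[k][j]). The final matrix gives, for each (i, j), the minimum total weight of any directed path from i to j (possibly empty when i = j).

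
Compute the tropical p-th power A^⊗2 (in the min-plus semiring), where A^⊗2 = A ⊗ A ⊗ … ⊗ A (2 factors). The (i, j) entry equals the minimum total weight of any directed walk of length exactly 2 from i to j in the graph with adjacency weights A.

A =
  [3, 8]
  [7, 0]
A^⊗2 =
  [6, 8]
  [7, 0]

Each entry (A^⊗2)_ij equals the minimum over all length-2 walks i = v_0 → v_1 → … → v_2 = j of Σ_t A[v_t][v_{t+1}]. For example, for (i, j) = (0, 1) we minimise over 2 possible intermediate vertex sequences; the minimum is 8, attained along the walk 0 → 1 → 1.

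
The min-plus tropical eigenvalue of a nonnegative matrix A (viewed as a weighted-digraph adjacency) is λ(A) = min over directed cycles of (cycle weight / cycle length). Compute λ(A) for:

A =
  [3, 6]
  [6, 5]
λ(A) = 3

Enumerate directed cycles and compute their means (weight / length). Sample:
  cycle 0 → 0: weight = 3, length = 1, mean = 3/1 ≈ 3.000
  cycle 1 → 1: weight = 5, length = 1, mean = 5/1 ≈ 5.000
  cycle 0 → 1 → 0: weight = 12, length = 2, mean = 12/2 ≈ 6.000
  cycle 1 → 0 → 1: weight = 12, length = 2, mean = 12/2 ≈ 6.000
Minimum mean = 3.000, attained e.g. along the cycle 0 → 0 with weight 3 and length 1. So λ(A) = 3/1 = 3.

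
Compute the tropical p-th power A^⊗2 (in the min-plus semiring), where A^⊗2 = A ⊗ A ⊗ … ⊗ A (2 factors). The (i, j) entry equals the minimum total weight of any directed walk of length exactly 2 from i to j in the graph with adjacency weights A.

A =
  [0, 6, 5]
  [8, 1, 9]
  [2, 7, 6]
A^⊗2 =
  [0, 6, 5]
  [8, 2, 10]
  [2, 8, 7]

Each entry (A^⊗2)_ij equals the minimum over all length-2 walks i = v_0 → v_1 → … → v_2 = j of Σ_t A[v_t][v_{t+1}]. For example, for (i, j) = (0, 2) we minimise over 3 possible intermediate vertex sequences; the minimum is 5, attained along the walk 0 → 0 → 2.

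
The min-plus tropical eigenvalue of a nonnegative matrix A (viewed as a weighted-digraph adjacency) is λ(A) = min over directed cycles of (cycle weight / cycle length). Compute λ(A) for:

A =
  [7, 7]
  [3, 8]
λ(A) = 5

Enumerate directed cycles and compute their means (weight / length). Sample:
  cycle 0 → 0: weight = 7, length = 1, mean = 7/1 ≈ 7.000
  cycle 1 → 1: weight = 8, length = 1, mean = 8/1 ≈ 8.000
  cycle 0 → 1 → 0: weight = 10, length = 2, mean = 10/2 ≈ 5.000
  cycle 1 → 0 → 1: weight = 10, length = 2, mean = 10/2 ≈ 5.000
Minimum mean = 5.000, attained e.g. along the cycle 0 → 1 → 0 with weight 10 and length 2. So λ(A) = 10/2 = 5.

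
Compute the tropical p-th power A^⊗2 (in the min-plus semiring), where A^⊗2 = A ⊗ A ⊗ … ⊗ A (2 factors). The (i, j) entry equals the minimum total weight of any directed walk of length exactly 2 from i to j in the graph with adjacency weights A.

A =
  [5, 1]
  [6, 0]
A^⊗2 =
  [7, 1]
  [6, 0]

Each entry (A^⊗2)_ij equals the minimum over all length-2 walks i = v_0 → v_1 → … → v_2 = j of Σ_t A[v_t][v_{t+1}]. For example, for (i, j) = (0, 1) we minimise over 2 possible intermediate vertex sequences; the minimum is 1, attained along the walk 0 → 1 → 1.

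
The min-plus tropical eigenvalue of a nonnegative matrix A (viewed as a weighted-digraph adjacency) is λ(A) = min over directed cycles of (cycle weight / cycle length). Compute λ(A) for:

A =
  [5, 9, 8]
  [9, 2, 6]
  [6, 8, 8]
λ(A) = 2

Enumerate directed cycles and compute their means (weight / length). Sample:
  cycle 0 → 0: weight = 5, length = 1, mean = 5/1 ≈ 5.000
  cycle 1 → 1: weight = 2, length = 1, mean = 2/1 ≈ 2.000
  cycle 2 → 2: weight = 8, length = 1, mean = 8/1 ≈ 8.000
  cycle 0 → 1 → 0: weight = 18, length = 2, mean = 18/2 ≈ 9.000
  cycle 0 → 2 → 0: weight = 14, length = 2, mean = 14/2 ≈ 7.000
  cycle 1 → 0 → 1: weight = 18, length = 2, mean = 18/2 ≈ 9.000
Minimum mean = 2.000, attained e.g. along the cycle 1 → 1 with weight 2 and length 1. So λ(A) = 2/1 = 2.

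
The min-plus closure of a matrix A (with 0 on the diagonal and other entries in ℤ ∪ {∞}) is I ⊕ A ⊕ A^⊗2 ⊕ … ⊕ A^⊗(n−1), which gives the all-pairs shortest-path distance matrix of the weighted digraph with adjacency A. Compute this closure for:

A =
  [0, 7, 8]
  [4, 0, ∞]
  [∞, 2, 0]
Closure =
  [0, 7, 8]
  [4, 0, 12]
  [6, 2, 0]

This is the Floyd-Warshall all-pairs shortest-path computation. For each intermediate vertex k = 0, 1, …, 2, update dist[i][j] ← min(dist[i][j], dist[i][k] + dist[k][j]). The final matrix gives, for each (i, j), the minimum total weight of any directed path from i to j (possibly empty when i = j).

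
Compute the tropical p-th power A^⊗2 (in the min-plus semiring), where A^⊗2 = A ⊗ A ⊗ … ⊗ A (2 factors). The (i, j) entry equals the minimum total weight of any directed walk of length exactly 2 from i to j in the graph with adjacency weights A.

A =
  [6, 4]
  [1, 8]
A^⊗2 =
  [5, 10]
  [7, 5]

Each entry (A^⊗2)_ij equals the minimum over all length-2 walks i = v_0 → v_1 → … → v_2 = j of Σ_t A[v_t][v_{t+1}]. For example, for (i, j) = (0, 1) we minimise over 2 possible intermediate vertex sequences; the minimum is 10, attained along the walk 0 → 0 → 1.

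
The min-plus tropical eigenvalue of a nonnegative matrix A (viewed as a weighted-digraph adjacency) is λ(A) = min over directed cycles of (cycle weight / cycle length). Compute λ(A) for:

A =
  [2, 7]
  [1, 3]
λ(A) = 2

Enumerate directed cycles and compute their means (weight / length). Sample:
  cycle 0 → 0: weight = 2, length = 1, mean = 2/1 ≈ 2.000
  cycle 1 → 1: weight = 3, length = 1, mean = 3/1 ≈ 3.000
  cycle 0 → 1 → 0: weight = 8, length = 2, mean = 8/2 ≈ 4.000
  cycle 1 → 0 → 1: weight = 8, length = 2, mean = 8/2 ≈ 4.000
Minimum mean = 2.000, attained e.g. along the cycle 0 → 0 with weight 2 and length 1. So λ(A) = 2/1 = 2.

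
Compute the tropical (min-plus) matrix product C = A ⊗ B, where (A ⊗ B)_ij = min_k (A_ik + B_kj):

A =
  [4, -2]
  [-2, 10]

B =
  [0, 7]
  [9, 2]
A ⊗ B =
  [4, 0]
  [-2, 5]

Apply the min-plus product entry-by-entry:
  C[0][0] = min over k of (A[0][0] + B[0][0] = 4 + 0 = 4, A[0][1] + B[1][0] = -2 + 9 = 7) = 4 (attained at k = 0)
  C[0][1] = min over k of (A[0][0] + B[0][1] = 4 + 7 = 11, A[0][1] + B[1][1] = -2 + 2 = 0) = 0 (attained at k = 1)
  C[1][0] = min over k of (A[1][0] + B[0][0] = -2 + 0 = -2, A[1][1] + B[1][0] = 10 + 9 = 19) = -2 (attained at k = 0)
  C[1][1] = min over k of (A[1][0] + B[0][1] = -2 + 7 = 5, A[1][1] + B[1][1] = 10 + 2 = 12) = 5 (attained at k = 0)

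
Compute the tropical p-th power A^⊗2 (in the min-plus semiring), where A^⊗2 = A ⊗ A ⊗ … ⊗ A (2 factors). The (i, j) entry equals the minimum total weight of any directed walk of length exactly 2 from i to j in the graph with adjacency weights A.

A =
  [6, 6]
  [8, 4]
A^⊗2 =
  [12, 10]
  [12, 8]

Each entry (A^⊗2)_ij equals the minimum over all length-2 walks i = v_0 → v_1 → … → v_2 = j of Σ_t A[v_t][v_{t+1}]. For example, for (i, j) = (0, 1) we minimise over 2 possible intermediate vertex sequences; the minimum is 10, attained along the walk 0 → 1 → 1.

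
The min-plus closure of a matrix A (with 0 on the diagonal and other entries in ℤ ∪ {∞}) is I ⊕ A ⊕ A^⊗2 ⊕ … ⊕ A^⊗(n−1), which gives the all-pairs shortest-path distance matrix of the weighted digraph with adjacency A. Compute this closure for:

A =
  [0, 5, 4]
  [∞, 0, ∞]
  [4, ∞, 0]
Closure =
  [0, 5, 4]
  [∞, 0, ∞]
  [4, 9, 0]

This is the Floyd-Warshall all-pairs shortest-path computation. For each intermediate vertex k = 0, 1, …, 2, update dist[i][j] ← min(dist[i][j], dist[i][k] + dist[k][j]). The final matrix gives, for each (i, j), the minimum total weight of any directed path from i to j (possibly empty when i = j).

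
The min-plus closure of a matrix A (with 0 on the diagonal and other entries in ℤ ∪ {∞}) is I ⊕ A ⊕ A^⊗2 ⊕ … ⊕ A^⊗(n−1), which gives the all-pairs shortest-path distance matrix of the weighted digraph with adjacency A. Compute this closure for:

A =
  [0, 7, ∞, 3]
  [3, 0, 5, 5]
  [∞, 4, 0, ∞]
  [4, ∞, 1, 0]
Closure =
  [0, 7, 4, 3]
  [3, 0, 5, 5]
  [7, 4, 0, 9]
  [4, 5, 1, 0]

This is the Floyd-Warshall all-pairs shortest-path computation. For each intermediate vertex k = 0, 1, …, 3, update dist[i][j] ← min(dist[i][j], dist[i][k] + dist[k][j]). The final matrix gives, for each (i, j), the minimum total weight of any directed path from i to j (possibly empty when i = j).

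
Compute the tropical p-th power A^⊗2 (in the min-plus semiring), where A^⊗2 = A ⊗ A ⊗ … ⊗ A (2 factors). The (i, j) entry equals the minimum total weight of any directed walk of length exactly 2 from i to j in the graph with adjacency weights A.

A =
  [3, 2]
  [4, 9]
A^⊗2 =
  [6, 5]
  [7, 6]

Each entry (A^⊗2)_ij equals the minimum over all length-2 walks i = v_0 → v_1 → … → v_2 = j of Σ_t A[v_t][v_{t+1}]. For example, for (i, j) = (0, 1) we minimise over 2 possible intermediate vertex sequences; the minimum is 5, attained along the walk 0 → 0 → 1.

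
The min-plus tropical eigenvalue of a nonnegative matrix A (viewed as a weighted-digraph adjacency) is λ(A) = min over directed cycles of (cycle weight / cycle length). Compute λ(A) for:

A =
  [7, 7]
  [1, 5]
λ(A) = 4

Enumerate directed cycles and compute their means (weight / length). Sample:
  cycle 0 → 0: weight = 7, length = 1, mean = 7/1 ≈ 7.000
  cycle 1 → 1: weight = 5, length = 1, mean = 5/1 ≈ 5.000
  cycle 0 → 1 → 0: weight = 8, length = 2, mean = 8/2 ≈ 4.000
  cycle 1 → 0 → 1: weight = 8, length = 2, mean = 8/2 ≈ 4.000
Minimum mean = 4.000, attained e.g. along the cycle 0 → 1 → 0 with weight 8 and length 2. So λ(A) = 8/2 = 4.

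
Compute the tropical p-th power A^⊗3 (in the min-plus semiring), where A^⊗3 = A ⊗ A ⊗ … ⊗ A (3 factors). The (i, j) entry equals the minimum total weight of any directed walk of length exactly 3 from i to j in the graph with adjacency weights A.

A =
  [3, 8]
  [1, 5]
A^⊗3 =
  [9, 14]
  [7, 12]

Each entry (A^⊗3)_ij equals the minimum over all length-3 walks i = v_0 → v_1 → … → v_3 = j of Σ_t A[v_t][v_{t+1}]. For example, for (i, j) = (0, 1) we minimise over 4 possible intermediate vertex sequences; the minimum is 14, attained along the walk 0 → 0 → 0 → 1.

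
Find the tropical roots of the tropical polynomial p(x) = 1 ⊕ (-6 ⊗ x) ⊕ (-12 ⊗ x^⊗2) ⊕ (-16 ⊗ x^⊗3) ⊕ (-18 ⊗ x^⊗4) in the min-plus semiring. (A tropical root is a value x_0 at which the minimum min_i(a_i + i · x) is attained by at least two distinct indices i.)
Roots: {2, 4, 6, 7}

Each tropical root is a break point of the lower envelope of the lines y = a_i + i · x (there are 5 lines, with slopes 0, 1, ..., 4). Only the lines that attain the minimum somewhere contribute to roots; other lines are dominated. Here the surviving (envelope) indices are i = 4, i = 3, i = 2, i = 1, i = 0.
Intersections between consecutive envelope lines give the roots: for adjacent envelope indices i < j the intersection is x = (a_i − a_j) / (j − i). Reading off the sorted break points: {2, 4, 6, 7}.
Verification: at each break x_0, at least two indices attain the minimum of min_i(a_i + i · x_0).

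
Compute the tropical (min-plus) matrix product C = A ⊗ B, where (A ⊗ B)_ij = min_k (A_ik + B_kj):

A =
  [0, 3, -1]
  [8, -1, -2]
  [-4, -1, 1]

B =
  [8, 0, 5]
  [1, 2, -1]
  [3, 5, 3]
A ⊗ B =
  [2, 0, 2]
  [0, 1, -2]
  [0, -4, -2]

Apply the min-plus product entry-by-entry:
  C[0][0] = min over k of (A[0][0] + B[0][0] = 0 + 8 = 8, A[0][1] + B[1][0] = 3 + 1 = 4, A[0][2] + B[2][0] = -1 + 3 = 2) = 2 (attained at k = 2)
  C[0][1] = min over k of (A[0][0] + B[0][1] = 0 + 0 = 0, A[0][1] + B[1][1] = 3 + 2 = 5, A[0][2] + B[2][1] = -1 + 5 = 4) = 0 (attained at k = 0)
  C[0][2] = min over k of (A[0][0] + B[0][2] = 0 + 5 = 5, A[0][1] + B[1][2] = 3 + -1 = 2, A[0][2] + B[2][2] = -1 + 3 = 2) = 2 (attained at k = 1)
  C[1][0] = min over k of (A[1][0] + B[0][0] = 8 + 8 = 16, A[1][1] + B[1][0] = -1 + 1 = 0, A[1][2] + B[2][0] = -2 + 3 = 1) = 0 (attained at k = 1)
  C[1][1] = min over k of (A[1][0] + B[0][1] = 8 + 0 = 8, A[1][1] + B[1][1] = -1 + 2 = 1, A[1][2] + B[2][1] = -2 + 5 = 3) = 1 (attained at k = 1)
  C[1][2] = min over k of (A[1][0] + B[0][2] = 8 + 5 = 13, A[1][1] + B[1][2] = -1 + -1 = -2, A[1][2] + B[2][2] = -2 + 3 = 1) = -2 (attained at k = 1)
  C[2][0] = min over k of (A[2][0] + B[0][0] = -4 + 8 = 4, A[2][1] + B[1][0] = -1 + 1 = 0, A[2][2] + B[2][0] = 1 + 3 = 4) = 0 (attained at k = 1)
  C[2][1] = min over k of (A[2][0] + B[0][1] = -4 + 0 = -4, A[2][1] + B[1][1] = -1 + 2 = 1, A[2][2] + B[2][1] = 1 + 5 = 6) = -4 (attained at k = 0)
  C[2][2] = min over k of (A[2][0] + B[0][2] = -4 + 5 = 1, A[2][1] + B[1][2] = -1 + -1 = -2, A[2][2] + B[2][2] = 1 + 3 = 4) = -2 (attained at k = 1)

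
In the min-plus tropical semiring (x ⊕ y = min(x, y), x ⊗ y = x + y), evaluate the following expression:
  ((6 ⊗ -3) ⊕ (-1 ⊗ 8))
((6 ⊗ -3) ⊕ (-1 ⊗ 8)) = 3

Expand innermost to outermost. Recall ⊕ takes the minimum of its arguments and ⊗ takes their sum. Working out the expression ((6 ⊗ -3) ⊕ (-1 ⊗ 8)) gives 3.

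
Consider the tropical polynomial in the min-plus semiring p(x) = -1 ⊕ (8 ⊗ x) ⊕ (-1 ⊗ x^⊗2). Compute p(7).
p(7) = -1

A tropical monomial a ⊗ x^⊗i evaluates to a + i · x. Evaluating each term at x = 7:
  Term 0 contributes -1 + 0 · 7 = -1
  Term 1 contributes 8 + 1 · 7 = 15
  Term 2 contributes -1 + 2 · 7 = 13
p(7) = ⊕ of these = min[-1, 15, 13] = -1.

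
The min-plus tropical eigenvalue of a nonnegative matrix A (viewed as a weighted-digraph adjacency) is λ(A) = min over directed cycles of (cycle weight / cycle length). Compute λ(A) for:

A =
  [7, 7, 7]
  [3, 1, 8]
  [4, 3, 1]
λ(A) = 1

Enumerate directed cycles and compute their means (weight / length). Sample:
  cycle 0 → 0: weight = 7, length = 1, mean = 7/1 ≈ 7.000
  cycle 1 → 1: weight = 1, length = 1, mean = 1/1 ≈ 1.000
  cycle 2 → 2: weight = 1, length = 1, mean = 1/1 ≈ 1.000
  cycle 0 → 1 → 0: weight = 10, length = 2, mean = 10/2 ≈ 5.000
  cycle 0 → 2 → 0: weight = 11, length = 2, mean = 11/2 ≈ 5.500
  cycle 1 → 0 → 1: weight = 10, length = 2, mean = 10/2 ≈ 5.000
Minimum mean = 1.000, attained e.g. along the cycle 1 → 1 with weight 1 and length 1. So λ(A) = 1/1 = 1.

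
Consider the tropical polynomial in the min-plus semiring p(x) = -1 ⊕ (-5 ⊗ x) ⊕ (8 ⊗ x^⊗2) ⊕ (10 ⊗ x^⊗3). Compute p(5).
p(5) = -1

A tropical monomial a ⊗ x^⊗i evaluates to a + i · x. Evaluating each term at x = 5:
  Term 0 contributes -1 + 0 · 5 = -1
  Term 1 contributes -5 + 1 · 5 = 0
  Term 2 contributes 8 + 2 · 5 = 18
  Term 3 contributes 10 + 3 · 5 = 25
p(5) = ⊕ of these = min[-1, 0, 18, 25] = -1.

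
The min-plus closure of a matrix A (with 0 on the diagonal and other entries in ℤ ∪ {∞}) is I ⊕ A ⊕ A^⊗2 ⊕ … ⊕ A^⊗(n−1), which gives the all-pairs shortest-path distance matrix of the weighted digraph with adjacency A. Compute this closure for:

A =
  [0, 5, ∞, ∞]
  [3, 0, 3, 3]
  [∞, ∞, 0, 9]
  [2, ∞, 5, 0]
Closure =
  [0, 5, 8, 8]
  [3, 0, 3, 3]
  [11, 16, 0, 9]
  [2, 7, 5, 0]

This is the Floyd-Warshall all-pairs shortest-path computation. For each intermediate vertex k = 0, 1, …, 3, update dist[i][j] ← min(dist[i][j], dist[i][k] + dist[k][j]). The final matrix gives, for each (i, j), the minimum total weight of any directed path from i to j (possibly empty when i = j).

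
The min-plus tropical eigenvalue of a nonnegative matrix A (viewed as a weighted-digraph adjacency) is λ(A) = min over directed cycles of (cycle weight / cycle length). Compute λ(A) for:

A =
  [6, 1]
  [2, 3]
λ(A) = 3/2

Enumerate directed cycles and compute their means (weight / length). Sample:
  cycle 0 → 0: weight = 6, length = 1, mean = 6/1 ≈ 6.000
  cycle 1 → 1: weight = 3, length = 1, mean = 3/1 ≈ 3.000
  cycle 0 → 1 → 0: weight = 3, length = 2, mean = 3/2 ≈ 1.500
  cycle 1 → 0 → 1: weight = 3, length = 2, mean = 3/2 ≈ 1.500
Minimum mean = 1.500, attained e.g. along the cycle 0 → 1 → 0 with weight 3 and length 2. So λ(A) = 3/2 = 3/2.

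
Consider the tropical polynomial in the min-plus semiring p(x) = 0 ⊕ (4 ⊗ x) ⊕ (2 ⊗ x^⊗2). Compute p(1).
p(1) = 0

A tropical monomial a ⊗ x^⊗i evaluates to a + i · x. Evaluating each term at x = 1:
  Term 0 contributes 0 + 0 · 1 = 0
  Term 1 contributes 4 + 1 · 1 = 5
  Term 2 contributes 2 + 2 · 1 = 4
p(1) = ⊕ of these = min[0, 5, 4] = 0.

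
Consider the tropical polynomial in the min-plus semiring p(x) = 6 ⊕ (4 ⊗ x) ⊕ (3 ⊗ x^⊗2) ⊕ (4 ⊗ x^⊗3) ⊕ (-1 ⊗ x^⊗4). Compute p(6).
p(6) = 6

A tropical monomial a ⊗ x^⊗i evaluates to a + i · x. Evaluating each term at x = 6:
  Term 0 contributes 6 + 0 · 6 = 6
  Term 1 contributes 4 + 1 · 6 = 10
  Term 2 contributes 3 + 2 · 6 = 15
  Term 3 contributes 4 + 3 · 6 = 22
  Term 4 contributes -1 + 4 · 6 = 23
p(6) = ⊕ of these = min[6, 10, 15, 22, 23] = 6.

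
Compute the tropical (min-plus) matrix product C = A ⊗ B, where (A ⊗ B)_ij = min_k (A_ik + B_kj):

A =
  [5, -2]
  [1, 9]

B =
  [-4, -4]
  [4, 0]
A ⊗ B =
  [1, -2]
  [-3, -3]

Apply the min-plus product entry-by-entry:
  C[0][0] = min over k of (A[0][0] + B[0][0] = 5 + -4 = 1, A[0][1] + B[1][0] = -2 + 4 = 2) = 1 (attained at k = 0)
  C[0][1] = min over k of (A[0][0] + B[0][1] = 5 + -4 = 1, A[0][1] + B[1][1] = -2 + 0 = -2) = -2 (attained at k = 1)
  C[1][0] = min over k of (A[1][0] + B[0][0] = 1 + -4 = -3, A[1][1] + B[1][0] = 9 + 4 = 13) = -3 (attained at k = 0)
  C[1][1] = min over k of (A[1][0] + B[0][1] = 1 + -4 = -3, A[1][1] + B[1][1] = 9 + 0 = 9) = -3 (attained at k = 0)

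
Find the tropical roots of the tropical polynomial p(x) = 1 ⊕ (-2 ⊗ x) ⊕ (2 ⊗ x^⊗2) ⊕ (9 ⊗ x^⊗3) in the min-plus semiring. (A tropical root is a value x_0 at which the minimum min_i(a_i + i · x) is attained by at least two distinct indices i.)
Roots: {-7, -4, 3}

Each tropical root is a break point of the lower envelope of the lines y = a_i + i · x (there are 4 lines, with slopes 0, 1, ..., 3). Only the lines that attain the minimum somewhere contribute to roots; other lines are dominated. Here the surviving (envelope) indices are i = 3, i = 2, i = 1, i = 0.
Intersections between consecutive envelope lines give the roots: for adjacent envelope indices i < j the intersection is x = (a_i − a_j) / (j − i). Reading off the sorted break points: {-7, -4, 3}.
Verification: at each break x_0, at least two indices attain the minimum of min_i(a_i + i · x_0).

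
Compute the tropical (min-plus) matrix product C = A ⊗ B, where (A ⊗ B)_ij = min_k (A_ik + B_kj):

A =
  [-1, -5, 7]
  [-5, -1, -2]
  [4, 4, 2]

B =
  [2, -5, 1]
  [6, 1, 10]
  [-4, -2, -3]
A ⊗ B =
  [1, -6, 0]
  [-6, -10, -5]
  [-2, -1, -1]

Apply the min-plus product entry-by-entry:
  C[0][0] = min over k of (A[0][0] + B[0][0] = -1 + 2 = 1, A[0][1] + B[1][0] = -5 + 6 = 1, A[0][2] + B[2][0] = 7 + -4 = 3) = 1 (attained at k = 0)
  C[0][1] = min over k of (A[0][0] + B[0][1] = -1 + -5 = -6, A[0][1] + B[1][1] = -5 + 1 = -4, A[0][2] + B[2][1] = 7 + -2 = 5) = -6 (attained at k = 0)
  C[0][2] = min over k of (A[0][0] + B[0][2] = -1 + 1 = 0, A[0][1] + B[1][2] = -5 + 10 = 5, A[0][2] + B[2][2] = 7 + -3 = 4) = 0 (attained at k = 0)
  C[1][0] = min over k of (A[1][0] + B[0][0] = -5 + 2 = -3, A[1][1] + B[1][0] = -1 + 6 = 5, A[1][2] + B[2][0] = -2 + -4 = -6) = -6 (attained at k = 2)
  C[1][1] = min over k of (A[1][0] + B[0][1] = -5 + -5 = -10, A[1][1] + B[1][1] = -1 + 1 = 0, A[1][2] + B[2][1] = -2 + -2 = -4) = -10 (attained at k = 0)
  C[1][2] = min over k of (A[1][0] + B[0][2] = -5 + 1 = -4, A[1][1] + B[1][2] = -1 + 10 = 9, A[1][2] + B[2][2] = -2 + -3 = -5) = -5 (attained at k = 2)
  C[2][0] = min over k of (A[2][0] + B[0][0] = 4 + 2 = 6, A[2][1] + B[1][0] = 4 + 6 = 10, A[2][2] + B[2][0] = 2 + -4 = -2) = -2 (attained at k = 2)
  C[2][1] = min over k of (A[2][0] + B[0][1] = 4 + -5 = -1, A[2][1] + B[1][1] = 4 + 1 = 5, A[2][2] + B[2][1] = 2 + -2 = 0) = -1 (attained at k = 0)
  C[2][2] = min over k of (A[2][0] + B[0][2] = 4 + 1 = 5, A[2][1] + B[1][2] = 4 + 10 = 14, A[2][2] + B[2][2] = 2 + -3 = -1) = -1 (attained at k = 2)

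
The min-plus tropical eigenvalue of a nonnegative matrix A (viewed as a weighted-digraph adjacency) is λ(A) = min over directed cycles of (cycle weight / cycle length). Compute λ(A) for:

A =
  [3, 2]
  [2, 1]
λ(A) = 1

Enumerate directed cycles and compute their means (weight / length). Sample:
  cycle 0 → 0: weight = 3, length = 1, mean = 3/1 ≈ 3.000
  cycle 1 → 1: weight = 1, length = 1, mean = 1/1 ≈ 1.000
  cycle 0 → 1 → 0: weight = 4, length = 2, mean = 4/2 ≈ 2.000
  cycle 1 → 0 → 1: weight = 4, length = 2, mean = 4/2 ≈ 2.000
Minimum mean = 1.000, attained e.g. along the cycle 1 → 1 with weight 1 and length 1. So λ(A) = 1/1 = 1.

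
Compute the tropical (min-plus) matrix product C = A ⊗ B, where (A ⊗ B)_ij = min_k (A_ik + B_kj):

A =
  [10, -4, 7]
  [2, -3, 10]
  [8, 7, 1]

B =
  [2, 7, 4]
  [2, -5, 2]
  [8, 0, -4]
A ⊗ B =
  [-2, -9, -2]
  [-1, -8, -1]
  [9, 1, -3]

Apply the min-plus product entry-by-entry:
  C[0][0] = min over k of (A[0][0] + B[0][0] = 10 + 2 = 12, A[0][1] + B[1][0] = -4 + 2 = -2, A[0][2] + B[2][0] = 7 + 8 = 15) = -2 (attained at k = 1)
  C[0][1] = min over k of (A[0][0] + B[0][1] = 10 + 7 = 17, A[0][1] + B[1][1] = -4 + -5 = -9, A[0][2] + B[2][1] = 7 + 0 = 7) = -9 (attained at k = 1)
  C[0][2] = min over k of (A[0][0] + B[0][2] = 10 + 4 = 14, A[0][1] + B[1][2] = -4 + 2 = -2, A[0][2] + B[2][2] = 7 + -4 = 3) = -2 (attained at k = 1)
  C[1][0] = min over k of (A[1][0] + B[0][0] = 2 + 2 = 4, A[1][1] + B[1][0] = -3 + 2 = -1, A[1][2] + B[2][0] = 10 + 8 = 18) = -1 (attained at k = 1)
  C[1][1] = min over k of (A[1][0] + B[0][1] = 2 + 7 = 9, A[1][1] + B[1][1] = -3 + -5 = -8, A[1][2] + B[2][1] = 10 + 0 = 10) = -8 (attained at k = 1)
  C[1][2] = min over k of (A[1][0] + B[0][2] = 2 + 4 = 6, A[1][1] + B[1][2] = -3 + 2 = -1, A[1][2] + B[2][2] = 10 + -4 = 6) = -1 (attained at k = 1)
  C[2][0] = min over k of (A[2][0] + B[0][0] = 8 + 2 = 10, A[2][1] + B[1][0] = 7 + 2 = 9, A[2][2] + B[2][0] = 1 + 8 = 9) = 9 (attained at k = 1)
  C[2][1] = min over k of (A[2][0] + B[0][1] = 8 + 7 = 15, A[2][1] + B[1][1] = 7 + -5 = 2, A[2][2] + B[2][1] = 1 + 0 = 1) = 1 (attained at k = 2)
  C[2][2] = min over k of (A[2][0] + B[0][2] = 8 + 4 = 12, A[2][1] + B[1][2] = 7 + 2 = 9, A[2][2] + B[2][2] = 1 + -4 = -3) = -3 (attained at k = 2)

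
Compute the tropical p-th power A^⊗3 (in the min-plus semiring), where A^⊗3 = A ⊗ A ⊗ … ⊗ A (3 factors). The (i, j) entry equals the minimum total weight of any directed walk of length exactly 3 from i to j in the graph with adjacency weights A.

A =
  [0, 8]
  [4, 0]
A^⊗3 =
  [0, 8]
  [4, 0]

Each entry (A^⊗3)_ij equals the minimum over all length-3 walks i = v_0 → v_1 → … → v_3 = j of Σ_t A[v_t][v_{t+1}]. For example, for (i, j) = (0, 1) we minimise over 4 possible intermediate vertex sequences; the minimum is 8, attained along the walk 0 → 0 → 0 → 1.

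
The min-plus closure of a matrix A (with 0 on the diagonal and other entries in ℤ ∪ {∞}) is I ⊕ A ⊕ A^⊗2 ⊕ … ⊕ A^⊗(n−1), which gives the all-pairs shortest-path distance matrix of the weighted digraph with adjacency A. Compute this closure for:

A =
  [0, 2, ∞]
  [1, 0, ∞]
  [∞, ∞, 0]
Closure =
  [0, 2, ∞]
  [1, 0, ∞]
  [∞, ∞, 0]

This is the Floyd-Warshall all-pairs shortest-path computation. For each intermediate vertex k = 0, 1, …, 2, update dist[i][j] ← min(dist[i][j], dist[i][k] + dist[k][j]). The final matrix gives, for each (i, j), the minimum total weight of any directed path from i to j (possibly empty when i = j).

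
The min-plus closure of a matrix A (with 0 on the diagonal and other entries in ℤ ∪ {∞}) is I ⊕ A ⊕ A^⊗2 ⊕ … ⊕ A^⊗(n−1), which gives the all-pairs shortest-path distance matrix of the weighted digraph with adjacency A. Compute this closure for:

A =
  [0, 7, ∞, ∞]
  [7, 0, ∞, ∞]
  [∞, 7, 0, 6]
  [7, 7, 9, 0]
Closure =
  [0, 7, ∞, ∞]
  [7, 0, ∞, ∞]
  [13, 7, 0, 6]
  [7, 7, 9, 0]

This is the Floyd-Warshall all-pairs shortest-path computation. For each intermediate vertex k = 0, 1, …, 3, update dist[i][j] ← min(dist[i][j], dist[i][k] + dist[k][j]). The final matrix gives, for each (i, j), the minimum total weight of any directed path from i to j (possibly empty when i = j).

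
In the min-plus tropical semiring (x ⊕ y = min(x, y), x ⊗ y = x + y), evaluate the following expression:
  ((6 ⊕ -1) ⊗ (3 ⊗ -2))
((6 ⊕ -1) ⊗ (3 ⊗ -2)) = 0

Expand innermost to outermost. Recall ⊕ takes the minimum of its arguments and ⊗ takes their sum. Working out the expression ((6 ⊕ -1) ⊗ (3 ⊗ -2)) gives 0.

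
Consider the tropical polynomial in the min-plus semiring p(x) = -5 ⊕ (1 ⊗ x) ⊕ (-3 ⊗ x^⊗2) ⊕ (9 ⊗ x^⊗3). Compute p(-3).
p(-3) = -9

A tropical monomial a ⊗ x^⊗i evaluates to a + i · x. Evaluating each term at x = -3:
  Term 0 contributes -5 + 0 · -3 = -5
  Term 1 contributes 1 + 1 · -3 = -2
  Term 2 contributes -3 + 2 · -3 = -9
  Term 3 contributes 9 + 3 · -3 = 0
p(-3) = ⊕ of these = min[-5, -2, -9, 0] = -9.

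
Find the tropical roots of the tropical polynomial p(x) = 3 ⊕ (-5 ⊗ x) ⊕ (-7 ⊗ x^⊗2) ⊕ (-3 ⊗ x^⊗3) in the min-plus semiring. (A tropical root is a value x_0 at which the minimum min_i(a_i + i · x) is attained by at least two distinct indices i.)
Roots: {-4, 2, 8}

Each tropical root is a break point of the lower envelope of the lines y = a_i + i · x (there are 4 lines, with slopes 0, 1, ..., 3). Only the lines that attain the minimum somewhere contribute to roots; other lines are dominated. Here the surviving (envelope) indices are i = 3, i = 2, i = 1, i = 0.
Intersections between consecutive envelope lines give the roots: for adjacent envelope indices i < j the intersection is x = (a_i − a_j) / (j − i). Reading off the sorted break points: {-4, 2, 8}.
Verification: at each break x_0, at least two indices attain the minimum of min_i(a_i + i · x_0).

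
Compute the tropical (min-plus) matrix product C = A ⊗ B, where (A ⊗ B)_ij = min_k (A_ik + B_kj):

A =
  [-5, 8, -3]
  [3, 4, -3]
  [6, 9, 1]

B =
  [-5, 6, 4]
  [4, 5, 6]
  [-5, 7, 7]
A ⊗ B =
  [-10, 1, -1]
  [-8, 4, 4]
  [-4, 8, 8]

Apply the min-plus product entry-by-entry:
  C[0][0] = min over k of (A[0][0] + B[0][0] = -5 + -5 = -10, A[0][1] + B[1][0] = 8 + 4 = 12, A[0][2] + B[2][0] = -3 + -5 = -8) = -10 (attained at k = 0)
  C[0][1] = min over k of (A[0][0] + B[0][1] = -5 + 6 = 1, A[0][1] + B[1][1] = 8 + 5 = 13, A[0][2] + B[2][1] = -3 + 7 = 4) = 1 (attained at k = 0)
  C[0][2] = min over k of (A[0][0] + B[0][2] = -5 + 4 = -1, A[0][1] + B[1][2] = 8 + 6 = 14, A[0][2] + B[2][2] = -3 + 7 = 4) = -1 (attained at k = 0)
  C[1][0] = min over k of (A[1][0] + B[0][0] = 3 + -5 = -2, A[1][1] + B[1][0] = 4 + 4 = 8, A[1][2] + B[2][0] = -3 + -5 = -8) = -8 (attained at k = 2)
  C[1][1] = min over k of (A[1][0] + B[0][1] = 3 + 6 = 9, A[1][1] + B[1][1] = 4 + 5 = 9, A[1][2] + B[2][1] = -3 + 7 = 4) = 4 (attained at k = 2)
  C[1][2] = min over k of (A[1][0] + B[0][2] = 3 + 4 = 7, A[1][1] + B[1][2] = 4 + 6 = 10, A[1][2] + B[2][2] = -3 + 7 = 4) = 4 (attained at k = 2)
  C[2][0] = min over k of (A[2][0] + B[0][0] = 6 + -5 = 1, A[2][1] + B[1][0] = 9 + 4 = 13, A[2][2] + B[2][0] = 1 + -5 = -4) = -4 (attained at k = 2)
  C[2][1] = min over k of (A[2][0] + B[0][1] = 6 + 6 = 12, A[2][1] + B[1][1] = 9 + 5 = 14, A[2][2] + B[2][1] = 1 + 7 = 8) = 8 (attained at k = 2)
  C[2][2] = min over k of (A[2][0] + B[0][2] = 6 + 4 = 10, A[2][1] + B[1][2] = 9 + 6 = 15, A[2][2] + B[2][2] = 1 + 7 = 8) = 8 (attained at k = 2)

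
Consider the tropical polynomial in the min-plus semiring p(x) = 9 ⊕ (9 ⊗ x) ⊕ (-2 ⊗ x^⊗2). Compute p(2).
p(2) = 2

A tropical monomial a ⊗ x^⊗i evaluates to a + i · x. Evaluating each term at x = 2:
  Term 0 contributes 9 + 0 · 2 = 9
  Term 1 contributes 9 + 1 · 2 = 11
  Term 2 contributes -2 + 2 · 2 = 2
p(2) = ⊕ of these = min[9, 11, 2] = 2.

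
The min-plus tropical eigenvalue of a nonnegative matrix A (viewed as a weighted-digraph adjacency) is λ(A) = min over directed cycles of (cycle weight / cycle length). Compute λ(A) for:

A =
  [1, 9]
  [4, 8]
λ(A) = 1

Enumerate directed cycles and compute their means (weight / length). Sample:
  cycle 0 → 0: weight = 1, length = 1, mean = 1/1 ≈ 1.000
  cycle 1 → 1: weight = 8, length = 1, mean = 8/1 ≈ 8.000
  cycle 0 → 1 → 0: weight = 13, length = 2, mean = 13/2 ≈ 6.500
  cycle 1 → 0 → 1: weight = 13, length = 2, mean = 13/2 ≈ 6.500
Minimum mean = 1.000, attained e.g. along the cycle 0 → 0 with weight 1 and length 1. So λ(A) = 1/1 = 1.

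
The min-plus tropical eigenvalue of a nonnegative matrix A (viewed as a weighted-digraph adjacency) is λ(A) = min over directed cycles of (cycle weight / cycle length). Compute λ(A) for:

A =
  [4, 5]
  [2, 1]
λ(A) = 1

Enumerate directed cycles and compute their means (weight / length). Sample:
  cycle 0 → 0: weight = 4, length = 1, mean = 4/1 ≈ 4.000
  cycle 1 → 1: weight = 1, length = 1, mean = 1/1 ≈ 1.000
  cycle 0 → 1 → 0: weight = 7, length = 2, mean = 7/2 ≈ 3.500
  cycle 1 → 0 → 1: weight = 7, length = 2, mean = 7/2 ≈ 3.500
Minimum mean = 1.000, attained e.g. along the cycle 1 → 1 with weight 1 and length 1. So λ(A) = 1/1 = 1.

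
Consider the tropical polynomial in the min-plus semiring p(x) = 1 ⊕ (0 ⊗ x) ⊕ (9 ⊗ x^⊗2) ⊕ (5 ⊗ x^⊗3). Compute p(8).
p(8) = 1

A tropical monomial a ⊗ x^⊗i evaluates to a + i · x. Evaluating each term at x = 8:
  Term 0 contributes 1 + 0 · 8 = 1
  Term 1 contributes 0 + 1 · 8 = 8
  Term 2 contributes 9 + 2 · 8 = 25
  Term 3 contributes 5 + 3 · 8 = 29
p(8) = ⊕ of these = min[1, 8, 25, 29] = 1.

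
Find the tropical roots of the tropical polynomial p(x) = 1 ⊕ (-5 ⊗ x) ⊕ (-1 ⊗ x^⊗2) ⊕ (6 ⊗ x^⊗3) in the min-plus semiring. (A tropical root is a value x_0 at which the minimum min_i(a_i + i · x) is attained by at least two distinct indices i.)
Roots: {-7, -4, 6}

Each tropical root is a break point of the lower envelope of the lines y = a_i + i · x (there are 4 lines, with slopes 0, 1, ..., 3). Only the lines that attain the minimum somewhere contribute to roots; other lines are dominated. Here the surviving (envelope) indices are i = 3, i = 2, i = 1, i = 0.
Intersections between consecutive envelope lines give the roots: for adjacent envelope indices i < j the intersection is x = (a_i − a_j) / (j − i). Reading off the sorted break points: {-7, -4, 6}.
Verification: at each break x_0, at least two indices attain the minimum of min_i(a_i + i · x_0).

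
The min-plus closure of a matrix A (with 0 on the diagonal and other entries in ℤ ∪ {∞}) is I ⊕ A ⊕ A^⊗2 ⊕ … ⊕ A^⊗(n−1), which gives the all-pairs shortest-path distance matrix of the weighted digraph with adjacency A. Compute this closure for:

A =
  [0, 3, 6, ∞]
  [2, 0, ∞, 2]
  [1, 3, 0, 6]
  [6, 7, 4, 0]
Closure =
  [0, 3, 6, 5]
  [2, 0, 6, 2]
  [1, 3, 0, 5]
  [5, 7, 4, 0]

This is the Floyd-Warshall all-pairs shortest-path computation. For each intermediate vertex k = 0, 1, …, 3, update dist[i][j] ← min(dist[i][j], dist[i][k] + dist[k][j]). The final matrix gives, for each (i, j), the minimum total weight of any directed path from i to j (possibly empty when i = j).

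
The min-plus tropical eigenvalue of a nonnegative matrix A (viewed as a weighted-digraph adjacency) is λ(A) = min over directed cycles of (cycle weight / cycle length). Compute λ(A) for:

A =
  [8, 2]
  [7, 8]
λ(A) = 9/2

Enumerate directed cycles and compute their means (weight / length). Sample:
  cycle 0 → 0: weight = 8, length = 1, mean = 8/1 ≈ 8.000
  cycle 1 → 1: weight = 8, length = 1, mean = 8/1 ≈ 8.000
  cycle 0 → 1 → 0: weight = 9, length = 2, mean = 9/2 ≈ 4.500
  cycle 1 → 0 → 1: weight = 9, length = 2, mean = 9/2 ≈ 4.500
Minimum mean = 4.500, attained e.g. along the cycle 0 → 1 → 0 with weight 9 and length 2. So λ(A) = 9/2 = 9/2.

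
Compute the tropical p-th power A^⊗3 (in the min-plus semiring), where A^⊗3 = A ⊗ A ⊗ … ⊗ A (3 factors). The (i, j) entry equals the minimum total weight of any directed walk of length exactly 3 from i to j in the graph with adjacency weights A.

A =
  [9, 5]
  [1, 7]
A^⊗3 =
  [13, 11]
  [7, 13]

Each entry (A^⊗3)_ij equals the minimum over all length-3 walks i = v_0 → v_1 → … → v_3 = j of Σ_t A[v_t][v_{t+1}]. For example, for (i, j) = (0, 1) we minimise over 4 possible intermediate vertex sequences; the minimum is 11, attained along the walk 0 → 1 → 0 → 1.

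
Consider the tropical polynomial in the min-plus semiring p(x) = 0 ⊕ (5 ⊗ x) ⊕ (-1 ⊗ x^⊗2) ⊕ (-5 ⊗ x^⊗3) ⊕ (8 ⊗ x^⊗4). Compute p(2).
p(2) = 0

A tropical monomial a ⊗ x^⊗i evaluates to a + i · x. Evaluating each term at x = 2:
  Term 0 contributes 0 + 0 · 2 = 0
  Term 1 contributes 5 + 1 · 2 = 7
  Term 2 contributes -1 + 2 · 2 = 3
  Term 3 contributes -5 + 3 · 2 = 1
  Term 4 contributes 8 + 4 · 2 = 16
p(2) = ⊕ of these = min[0, 7, 3, 1, 16] = 0.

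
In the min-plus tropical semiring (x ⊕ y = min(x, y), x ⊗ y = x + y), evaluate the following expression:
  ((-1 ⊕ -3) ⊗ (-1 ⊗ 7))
((-1 ⊕ -3) ⊗ (-1 ⊗ 7)) = 3

Expand innermost to outermost. Recall ⊕ takes the minimum of its arguments and ⊗ takes their sum. Working out the expression ((-1 ⊕ -3) ⊗ (-1 ⊗ 7)) gives 3.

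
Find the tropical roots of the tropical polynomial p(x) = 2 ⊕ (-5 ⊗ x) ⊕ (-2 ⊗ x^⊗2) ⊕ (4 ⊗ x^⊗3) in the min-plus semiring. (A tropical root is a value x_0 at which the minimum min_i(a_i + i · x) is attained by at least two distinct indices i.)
Roots: {-6, -3, 7}

Each tropical root is a break point of the lower envelope of the lines y = a_i + i · x (there are 4 lines, with slopes 0, 1, ..., 3). Only the lines that attain the minimum somewhere contribute to roots; other lines are dominated. Here the surviving (envelope) indices are i = 3, i = 2, i = 1, i = 0.
Intersections between consecutive envelope lines give the roots: for adjacent envelope indices i < j the intersection is x = (a_i − a_j) / (j − i). Reading off the sorted break points: {-6, -3, 7}.
Verification: at each break x_0, at least two indices attain the minimum of min_i(a_i + i · x_0).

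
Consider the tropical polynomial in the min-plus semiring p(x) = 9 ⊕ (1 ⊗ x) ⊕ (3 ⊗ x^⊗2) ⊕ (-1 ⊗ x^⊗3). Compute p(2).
p(2) = 3

A tropical monomial a ⊗ x^⊗i evaluates to a + i · x. Evaluating each term at x = 2:
  Term 0 contributes 9 + 0 · 2 = 9
  Term 1 contributes 1 + 1 · 2 = 3
  Term 2 contributes 3 + 2 · 2 = 7
  Term 3 contributes -1 + 3 · 2 = 5
p(2) = ⊕ of these = min[9, 3, 7, 5] = 3.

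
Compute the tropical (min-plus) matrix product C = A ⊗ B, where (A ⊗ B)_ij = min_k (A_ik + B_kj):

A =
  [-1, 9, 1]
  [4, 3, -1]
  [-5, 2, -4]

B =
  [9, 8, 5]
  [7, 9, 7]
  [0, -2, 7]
A ⊗ B =
  [1, -1, 4]
  [-1, -3, 6]
  [-4, -6, 0]

Apply the min-plus product entry-by-entry:
  C[0][0] = min over k of (A[0][0] + B[0][0] = -1 + 9 = 8, A[0][1] + B[1][0] = 9 + 7 = 16, A[0][2] + B[2][0] = 1 + 0 = 1) = 1 (attained at k = 2)
  C[0][1] = min over k of (A[0][0] + B[0][1] = -1 + 8 = 7, A[0][1] + B[1][1] = 9 + 9 = 18, A[0][2] + B[2][1] = 1 + -2 = -1) = -1 (attained at k = 2)
  C[0][2] = min over k of (A[0][0] + B[0][2] = -1 + 5 = 4, A[0][1] + B[1][2] = 9 + 7 = 16, A[0][2] + B[2][2] = 1 + 7 = 8) = 4 (attained at k = 0)
  C[1][0] = min over k of (A[1][0] + B[0][0] = 4 + 9 = 13, A[1][1] + B[1][0] = 3 + 7 = 10, A[1][2] + B[2][0] = -1 + 0 = -1) = -1 (attained at k = 2)
  C[1][1] = min over k of (A[1][0] + B[0][1] = 4 + 8 = 12, A[1][1] + B[1][1] = 3 + 9 = 12, A[1][2] + B[2][1] = -1 + -2 = -3) = -3 (attained at k = 2)
  C[1][2] = min over k of (A[1][0] + B[0][2] = 4 + 5 = 9, A[1][1] + B[1][2] = 3 + 7 = 10, A[1][2] + B[2][2] = -1 + 7 = 6) = 6 (attained at k = 2)
  C[2][0] = min over k of (A[2][0] + B[0][0] = -5 + 9 = 4, A[2][1] + B[1][0] = 2 + 7 = 9, A[2][2] + B[2][0] = -4 + 0 = -4) = -4 (attained at k = 2)
  C[2][1] = min over k of (A[2][0] + B[0][1] = -5 + 8 = 3, A[2][1] + B[1][1] = 2 + 9 = 11, A[2][2] + B[2][1] = -4 + -2 = -6) = -6 (attained at k = 2)
  C[2][2] = min over k of (A[2][0] + B[0][2] = -5 + 5 = 0, A[2][1] + B[1][2] = 2 + 7 = 9, A[2][2] + B[2][2] = -4 + 7 = 3) = 0 (attained at k = 0)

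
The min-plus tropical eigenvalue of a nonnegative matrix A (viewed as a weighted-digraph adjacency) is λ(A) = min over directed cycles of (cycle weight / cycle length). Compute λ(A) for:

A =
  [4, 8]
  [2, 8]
λ(A) = 4

Enumerate directed cycles and compute their means (weight / length). Sample:
  cycle 0 → 0: weight = 4, length = 1, mean = 4/1 ≈ 4.000
  cycle 1 → 1: weight = 8, length = 1, mean = 8/1 ≈ 8.000
  cycle 0 → 1 → 0: weight = 10, length = 2, mean = 10/2 ≈ 5.000
  cycle 1 → 0 → 1: weight = 10, length = 2, mean = 10/2 ≈ 5.000
Minimum mean = 4.000, attained e.g. along the cycle 0 → 0 with weight 4 and length 1. So λ(A) = 4/1 = 4.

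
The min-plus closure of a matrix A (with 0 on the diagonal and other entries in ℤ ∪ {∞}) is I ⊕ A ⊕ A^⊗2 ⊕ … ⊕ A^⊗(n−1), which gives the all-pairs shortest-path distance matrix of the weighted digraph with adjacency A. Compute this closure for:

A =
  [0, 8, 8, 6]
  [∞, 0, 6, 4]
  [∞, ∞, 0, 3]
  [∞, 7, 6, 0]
Closure =
  [0, 8, 8, 6]
  [∞, 0, 6, 4]
  [∞, 10, 0, 3]
  [∞, 7, 6, 0]

This is the Floyd-Warshall all-pairs shortest-path computation. For each intermediate vertex k = 0, 1, …, 3, update dist[i][j] ← min(dist[i][j], dist[i][k] + dist[k][j]). The final matrix gives, for each (i, j), the minimum total weight of any directed path from i to j (possibly empty when i = j).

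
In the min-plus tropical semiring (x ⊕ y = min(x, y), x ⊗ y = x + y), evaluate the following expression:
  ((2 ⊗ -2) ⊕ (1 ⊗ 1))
((2 ⊗ -2) ⊕ (1 ⊗ 1)) = 0

Expand innermost to outermost. Recall ⊕ takes the minimum of its arguments and ⊗ takes their sum. Working out the expression ((2 ⊗ -2) ⊕ (1 ⊗ 1)) gives 0.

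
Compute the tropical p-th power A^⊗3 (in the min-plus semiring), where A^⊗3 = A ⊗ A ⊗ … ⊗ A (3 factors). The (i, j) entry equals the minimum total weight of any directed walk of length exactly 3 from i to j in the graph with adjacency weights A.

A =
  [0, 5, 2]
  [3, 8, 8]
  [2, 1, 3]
A^⊗3 =
  [0, 3, 2]
  [3, 6, 5]
  [2, 5, 4]

Each entry (A^⊗3)_ij equals the minimum over all length-3 walks i = v_0 → v_1 → … → v_3 = j of Σ_t A[v_t][v_{t+1}]. For example, for (i, j) = (0, 2) we minimise over 9 possible intermediate vertex sequences; the minimum is 2, attained along the walk 0 → 0 → 0 → 2.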